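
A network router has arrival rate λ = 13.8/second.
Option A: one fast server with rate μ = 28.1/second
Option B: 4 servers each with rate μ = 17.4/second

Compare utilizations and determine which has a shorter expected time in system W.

Option A: single server μ = 28.1 (M/M/1)
  ρ_A = 13.8/28.1 = 0.4911
  W_A = 1/(μ-λ) = 1/(28.1-13.8) = 1/14.30 = 0.06993

Option B: 4 servers μ = 17.4 (M/M/4)
  ρ_B = λ/(cμ) = 13.8/(4×17.4) = 0.1983
  Offered load a = λ/μ = cρ = 13.8/17.4 = 0.7931
  P₀ = [ Σₙ₌₀^3 aⁿ/n! + a^4/(4!(1-ρ)) ]⁻¹
  Σ = a^0/0! + a^1/1! + a^2/2! + a^3/3! = 1.0000 + 0.79310 + 0.31451 + 0.083145 = 2.1908
  a^4/(4!(1-ρ)) = 0.39566/(24 × 0.80172) = 0.02056
  P₀ = 1/(2.1908 + 0.02056) = 0.4522
  Lq = P₀·a^4·ρ / (4!(1-ρ)²) = 0.4522 × 0.3957 × 0.1983 / (24 × 0.6428) = 0.002300
  Wq_B = Lq/λ = 0.0022997/13.8 = 0.0001666
  W_B = Wq_B + 1/μ = 0.0001666 + 0.05747 = 0.05764

Since W_B = 0.05764 < W_A = 0.06993, Option B (multiple servers) has the shorter time in system.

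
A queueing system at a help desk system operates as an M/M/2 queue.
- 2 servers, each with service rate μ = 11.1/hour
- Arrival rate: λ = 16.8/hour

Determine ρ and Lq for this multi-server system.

Traffic intensity: ρ = λ/(cμ) = 16.8/(2×11.1) = 0.7568
Since ρ = 0.7568 < 1, system is stable.
Offered load a = λ/μ = cρ = 16.8/11.1 = 1.5135
P₀ = [ Σₙ₌₀^1 aⁿ/n! + a^2/(2!(1-ρ)) ]⁻¹
Σ = a^0/0! + a^1/1! = 1.0000 + 1.5135 = 2.5135
a^2/(2!(1-ρ)) = 2.2907/(2 × 0.24324) = 4.7087
P₀ = 1/(2.5135 + 4.7087) = 0.1385
Lq = P₀·a^2·ρ / (2!(1-ρ)²) = 0.138462 × 2.29072 × 0.756757 / (2 × 0.0591673) = 2.0284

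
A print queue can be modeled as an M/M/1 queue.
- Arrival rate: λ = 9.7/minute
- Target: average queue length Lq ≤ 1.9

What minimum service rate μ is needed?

For M/M/1: Lq = λ²/(μ(μ-λ))
Need Lq ≤ 1.9, i.e. μ(μ-λ) ≥ λ²/1.9
μ² - 9.7μ - 94.09/1.9 ≥ 0  →  μ² - 9.7μ - 49.52105 ≥ 0
Quadratic formula (positive root): μ = [λ + √(λ² + 4×49.52105)]/2
Discriminant: 94.09 + 4×49.52105 = 292.1742, √292.1742 = 17.093104
μ ≥ (9.7 + 17.093104)/2 = 13.3966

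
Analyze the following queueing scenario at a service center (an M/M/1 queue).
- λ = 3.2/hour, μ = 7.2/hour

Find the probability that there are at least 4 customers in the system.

ρ = λ/μ = 3.2/7.2 = 0.44444
P(N ≥ n) = ρⁿ
P(N ≥ 4) = 0.44444^4
P(N ≥ 4) = 0.03902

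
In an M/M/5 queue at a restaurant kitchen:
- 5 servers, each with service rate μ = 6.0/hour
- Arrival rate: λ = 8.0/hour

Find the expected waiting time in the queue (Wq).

Traffic intensity: ρ = λ/(cμ) = 8.0/(5×6.0) = 0.2667
Since ρ = 0.2667 < 1, system is stable.
Offered load a = λ/μ = cρ = 8.0/6.0 = 1.3333
P₀ = [ Σₙ₌₀^4 aⁿ/n! + a^5/(5!(1-ρ)) ]⁻¹
Σ = a^0/0! + a^1/1! + a^2/2! + a^3/3! + a^4/4! = 1.0000 + 1.3333 + 0.8889 + 0.3951 + 0.1317 = 3.7490
a^5/(5!(1-ρ)) = 4.2140/(120 × 0.7333) = 0.04789
P₀ = 1/(3.7490 + 0.04789) = 0.2634
Lq = P₀·a^5·ρ / (5!(1-ρ)²) = 0.26338 × 4.2140 × 0.26667 / (120 × 0.53778) = 0.004586
Wq = Lq/λ = 0.0045862/8.0 = 0.0005733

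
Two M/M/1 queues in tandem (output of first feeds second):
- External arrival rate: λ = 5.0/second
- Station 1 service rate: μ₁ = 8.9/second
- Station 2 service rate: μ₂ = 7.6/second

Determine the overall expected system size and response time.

By Jackson's theorem, each station behaves as independent M/M/1.
Station 1: ρ₁ = 5.0/8.9 = 0.5618, L₁ = ρ₁/(1-ρ₁) = λ/(μ₁-λ) = 5.0/3.90 = 1.28205
Station 2: ρ₂ = 5.0/7.6 = 0.6579, L₂ = ρ₂/(1-ρ₂) = λ/(μ₂-λ) = 5.0/2.60 = 1.92308
Total: L = L₁ + L₂ = 1.28205 + 1.92308 = 3.2051
W = L/λ = 3.2051/5.0 = 0.6410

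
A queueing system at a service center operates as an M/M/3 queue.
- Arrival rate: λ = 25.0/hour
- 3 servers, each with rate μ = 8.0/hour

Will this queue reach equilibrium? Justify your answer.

Stability requires ρ = λ/(cμ) < 1
ρ = 25.0/(3 × 8.0) = 25.0/24.00 = 1.0417
Since 1.0417 ≥ 1, the system is UNSTABLE.
Need c > λ/μ = 25.0/8.0 = 3.12.
Minimum servers needed: c = 4.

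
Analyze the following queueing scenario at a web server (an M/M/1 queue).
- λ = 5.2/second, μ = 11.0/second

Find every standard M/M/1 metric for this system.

Step 1: ρ = λ/μ = 5.2/11.0 = 0.4727
Step 2: L = λ/(μ-λ) = 5.2/5.80 = 0.8966
Step 3: Lq = λ²/(μ(μ-λ)) = 27.04/(11.0×5.80) = 0.4238
Step 4: W = 1/(μ-λ) = 1/5.80 = 0.172414
Step 5: Wq = λ/(μ(μ-λ)) = 5.2/(11.0×5.80) = 0.08150
Step 6: P(0) = 1-ρ = 0.5273
Verify: L = λW = 5.2×0.172414 = 0.8966 ✔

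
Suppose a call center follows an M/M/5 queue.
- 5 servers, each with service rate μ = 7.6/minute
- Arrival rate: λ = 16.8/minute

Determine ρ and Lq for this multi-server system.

Traffic intensity: ρ = λ/(cμ) = 16.8/(5×7.6) = 0.4421
Since ρ = 0.4421 < 1, system is stable.
Offered load a = λ/μ = cρ = 16.8/7.6 = 2.2105
P₀ = [ Σₙ₌₀^4 aⁿ/n! + a^5/(5!(1-ρ)) ]⁻¹
Σ = a^0/0! + a^1/1! + a^2/2! + a^3/3! + a^4/4! = 1.0000 + 2.2105 + 2.4432 + 1.8003 + 0.9949 = 8.4489
a^5/(5!(1-ρ)) = 52.7811/(120 × 0.5579) = 0.7884
P₀ = 1/(8.4489 + 0.7884) = 0.1083
Lq = P₀·a^5·ρ / (5!(1-ρ)²) = 0.10826 × 52.7811 × 0.44211 / (120 × 0.31125) = 0.06764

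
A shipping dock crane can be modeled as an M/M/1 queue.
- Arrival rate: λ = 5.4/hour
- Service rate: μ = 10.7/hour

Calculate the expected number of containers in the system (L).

ρ = λ/μ = 5.4/10.7 = 0.5047
For M/M/1: L = λ/(μ-λ)
L = 5.4/(10.7-5.4) = 5.4/5.30
L = 1.0189 containers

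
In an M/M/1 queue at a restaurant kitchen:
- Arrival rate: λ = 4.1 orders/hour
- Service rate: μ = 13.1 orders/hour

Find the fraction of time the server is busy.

Server utilization: ρ = λ/μ
ρ = 4.1/13.1 = 0.3130
The server is busy 31.30% of the time.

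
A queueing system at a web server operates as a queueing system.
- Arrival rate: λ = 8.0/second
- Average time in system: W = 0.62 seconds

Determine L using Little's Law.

Little's Law: L = λW
L = 8.0 × 0.62 = 4.9600 requests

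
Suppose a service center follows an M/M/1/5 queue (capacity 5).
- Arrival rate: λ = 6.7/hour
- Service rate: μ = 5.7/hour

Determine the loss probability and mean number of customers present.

ρ = λ/μ = 6.7/5.7 = 1.17544
P₀ = (1-ρ)/(1-ρ^(K+1)) = (1-1.17544)/(1-1.17544^6) = -0.1754/-1.6376 = 0.1071
P_K = P₀×ρ^K = 0.10713 × 1.17544^5 = 0.10713 × 2.2439 = 0.2404
Blocking probability P_5 = 0.2404 (24.04%)
L = ρ[1 - (K+1)ρ^K + Kρ^(K+1)] / [(1-ρ)(1-ρ^(K+1))]
L = 1.17544 × (1 - 6×2.243894 + 5×2.637563) / ((1 - 1.17544) × (1 - 2.637563)) = 2.9640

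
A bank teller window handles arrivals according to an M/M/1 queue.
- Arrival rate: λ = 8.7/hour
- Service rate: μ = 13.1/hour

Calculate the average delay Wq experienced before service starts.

First, compute utilization: ρ = λ/μ = 8.7/13.1 = 0.6641
For M/M/1: Wq = λ/(μ(μ-λ))
Wq = 8.7/(13.1 × (13.1-8.7))
Wq = 8.7/(13.1 × 4.40)
Wq = 0.1509 hours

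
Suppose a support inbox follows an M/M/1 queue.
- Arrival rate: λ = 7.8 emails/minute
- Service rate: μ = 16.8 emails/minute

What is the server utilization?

Server utilization: ρ = λ/μ
ρ = 7.8/16.8 = 0.4643
The server is busy 46.43% of the time.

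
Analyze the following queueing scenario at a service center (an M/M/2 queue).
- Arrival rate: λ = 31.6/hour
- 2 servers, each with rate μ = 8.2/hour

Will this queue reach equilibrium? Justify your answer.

Stability requires ρ = λ/(cμ) < 1
ρ = 31.6/(2 × 8.2) = 31.6/16.40 = 1.9268
Since 1.9268 ≥ 1, the system is UNSTABLE.
Need c > λ/μ = 31.6/8.2 = 3.85.
Minimum servers needed: c = 4.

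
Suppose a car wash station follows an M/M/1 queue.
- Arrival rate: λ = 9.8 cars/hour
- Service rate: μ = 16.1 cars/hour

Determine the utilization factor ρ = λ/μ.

Server utilization: ρ = λ/μ
ρ = 9.8/16.1 = 0.6087
The server is busy 60.87% of the time.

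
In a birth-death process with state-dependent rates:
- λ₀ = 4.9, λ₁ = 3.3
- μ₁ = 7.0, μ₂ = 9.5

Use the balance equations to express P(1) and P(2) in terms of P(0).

Balance equations:
State 0: λ₀P₀ = μ₁P₁ → P₁ = (λ₀/μ₁)P₀ = (4.9/7.0)P₀ = 0.7000P₀
State 1: P₂ = (λ₀λ₁)/(μ₁μ₂)P₀ = (4.9×3.3)/(7.0×9.5)P₀ = 0.2432P₀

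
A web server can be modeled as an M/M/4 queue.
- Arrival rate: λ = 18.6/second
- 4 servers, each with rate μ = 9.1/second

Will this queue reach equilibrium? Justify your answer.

Stability requires ρ = λ/(cμ) < 1
ρ = 18.6/(4 × 9.1) = 18.6/36.40 = 0.5110
Since 0.5110 < 1, the system is STABLE.
The servers are busy 51.10% of the time.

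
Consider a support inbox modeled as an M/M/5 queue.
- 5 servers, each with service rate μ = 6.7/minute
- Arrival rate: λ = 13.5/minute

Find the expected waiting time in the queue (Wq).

Traffic intensity: ρ = λ/(cμ) = 13.5/(5×6.7) = 0.4030
Since ρ = 0.4030 < 1, system is stable.
Offered load a = λ/μ = cρ = 13.5/6.7 = 2.0149
P₀ = [ Σₙ₌₀^4 aⁿ/n! + a^5/(5!(1-ρ)) ]⁻¹
Σ = a^0/0! + a^1/1! + a^2/2! + a^3/3! + a^4/4! = 1.0000 + 2.0149 + 2.0300 + 1.3634 + 0.6868 = 7.0951
a^5/(5!(1-ρ)) = 33.2120/(120 × 0.5970) = 0.4636
P₀ = 1/(7.0951 + 0.4636) = 0.1323
Lq = P₀·a^5·ρ / (5!(1-ρ)²) = 0.1323 × 33.2120 × 0.4030 / (120 × 0.3564) = 0.04140
Wq = Lq/λ = 0.04140/13.5 = 0.003067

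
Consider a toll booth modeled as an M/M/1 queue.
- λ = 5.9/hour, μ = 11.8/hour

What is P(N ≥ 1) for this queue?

ρ = λ/μ = 5.9/11.8 = 0.5000
P(N ≥ n) = ρⁿ
P(N ≥ 1) = 0.5000^1
P(N ≥ 1) = 0.5000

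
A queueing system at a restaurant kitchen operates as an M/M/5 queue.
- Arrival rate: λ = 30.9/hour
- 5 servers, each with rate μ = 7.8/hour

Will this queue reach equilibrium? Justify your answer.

Stability requires ρ = λ/(cμ) < 1
ρ = 30.9/(5 × 7.8) = 30.9/39.00 = 0.7923
Since 0.7923 < 1, the system is STABLE.
The servers are busy 79.23% of the time.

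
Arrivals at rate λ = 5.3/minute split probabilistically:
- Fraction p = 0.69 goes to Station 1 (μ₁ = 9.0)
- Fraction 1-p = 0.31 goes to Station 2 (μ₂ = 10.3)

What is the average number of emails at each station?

Effective rates: λ₁ = 5.3×0.69 = 3.657, λ₂ = 5.3×0.31 = 1.643
Station 1: ρ₁ = 3.657/9.0 = 0.4063, L₁ = ρ₁/(1-ρ₁) = 0.4063/(1-0.4063) = 0.6844
Station 2: ρ₂ = 1.643/10.3 = 0.1595, L₂ = ρ₂/(1-ρ₂) = 0.1595/(1-0.1595) = 0.1898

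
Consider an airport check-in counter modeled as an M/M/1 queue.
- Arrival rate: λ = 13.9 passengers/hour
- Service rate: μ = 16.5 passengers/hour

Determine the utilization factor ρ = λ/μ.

Server utilization: ρ = λ/μ
ρ = 13.9/16.5 = 0.8424
The server is busy 84.24% of the time.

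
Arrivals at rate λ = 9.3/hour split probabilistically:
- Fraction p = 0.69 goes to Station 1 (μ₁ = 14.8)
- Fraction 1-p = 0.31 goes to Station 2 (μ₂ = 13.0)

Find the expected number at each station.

Effective rates: λ₁ = 9.3×0.69 = 6.417, λ₂ = 9.3×0.31 = 2.883
Station 1: ρ₁ = 6.417/14.8 = 0.4336, L₁ = ρ₁/(1-ρ₁) = 0.4336/(1-0.4336) = 0.7655
Station 2: ρ₂ = 2.883/13.0 = 0.2218, L₂ = ρ₂/(1-ρ₂) = 0.2218/(1-0.2218) = 0.2850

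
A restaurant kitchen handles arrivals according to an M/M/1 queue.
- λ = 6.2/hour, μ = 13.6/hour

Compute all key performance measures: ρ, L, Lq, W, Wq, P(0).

Step 1: ρ = λ/μ = 6.2/13.6 = 0.4559
Step 2: L = λ/(μ-λ) = 6.2/7.40 = 0.8378
Step 3: Lq = λ²/(μ(μ-λ)) = 38.44/(13.6×7.40) = 0.3820
Step 4: W = 1/(μ-λ) = 1/7.40 = 0.135135
Step 5: Wq = λ/(μ(μ-λ)) = 6.2/(13.6×7.40) = 0.06161
Step 6: P(0) = 1-ρ = 0.5441
Verify: L = λW = 6.2×0.135135 = 0.8378 ✔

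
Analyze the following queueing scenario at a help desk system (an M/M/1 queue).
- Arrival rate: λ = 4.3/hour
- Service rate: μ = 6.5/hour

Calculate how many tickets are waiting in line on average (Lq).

ρ = λ/μ = 4.3/6.5 = 0.6615
For M/M/1: Lq = λ²/(μ(μ-λ))
Lq = 18.49/(6.5 × 2.20)
Lq = 1.2930 tickets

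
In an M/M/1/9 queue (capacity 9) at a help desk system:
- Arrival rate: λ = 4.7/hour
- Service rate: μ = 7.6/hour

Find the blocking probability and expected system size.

ρ = λ/μ = 4.7/7.6 = 0.61842
P₀ = (1-ρ)/(1-ρ^(K+1)) = (1-0.61842)/(1-0.61842^10) = 0.38158/0.99182 = 0.3847
P_K = P₀×ρ^K = 0.3847 × 0.61842^9 = 0.3847 × 0.01323 = 0.005090
Blocking probability P_9 = 0.005090 (0.51%)
L = ρ[1 - (K+1)ρ^K + Kρ^(K+1)] / [(1-ρ)(1-ρ^(K+1))]
L = 0.61842 × (1 - 10×0.01323 + 9×0.008182) / ((1 - 0.61842) × (1 - 0.008182)) = 1.5382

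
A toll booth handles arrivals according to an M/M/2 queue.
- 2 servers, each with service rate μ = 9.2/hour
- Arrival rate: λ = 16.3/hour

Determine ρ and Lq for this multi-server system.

Traffic intensity: ρ = λ/(cμ) = 16.3/(2×9.2) = 0.8859
Since ρ = 0.8859 < 1, system is stable.
Offered load a = λ/μ = cρ = 16.3/9.2 = 1.7717
P₀ = [ Σₙ₌₀^1 aⁿ/n! + a^2/(2!(1-ρ)) ]⁻¹
Σ = a^0/0! + a^1/1! = 1.0000 + 1.7717 = 2.7717
a^2/(2!(1-ρ)) = 3.13906/(2 × 0.114130) = 13.7521
P₀ = 1/(2.7717 + 13.7521) = 0.06052
Lq = P₀·a^2·ρ / (2!(1-ρ)²) = 0.060519 × 3.1391 × 0.88587 / (2 × 0.013026) = 6.4599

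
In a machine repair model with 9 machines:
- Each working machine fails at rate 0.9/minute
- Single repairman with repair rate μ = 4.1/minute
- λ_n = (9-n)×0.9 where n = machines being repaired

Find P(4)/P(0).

P(4)/P(0) = ∏_{i=0}^{4-1} λ_i/μ_{i+1}
= (9-0)×0.9/4.1 × (9-1)×0.9/4.1 × (9-2)×0.9/4.1 × (9-3)×0.9/4.1
= 7.0213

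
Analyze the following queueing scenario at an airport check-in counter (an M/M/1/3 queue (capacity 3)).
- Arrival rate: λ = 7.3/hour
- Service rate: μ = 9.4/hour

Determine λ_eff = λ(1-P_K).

ρ = λ/μ = 7.3/9.4 = 0.776596
P₀ = (1-ρ)/(1-ρ^(K+1)) = (1-0.776596)/(1-0.776596^4) = 0.2234/0.6363 = 0.3511
P_K = P₀×ρ^K = 0.3511 × 0.776596^3 = 0.3511 × 0.4684 = 0.1645
λ_eff = λ(1-P_K) = 7.3 × (1 - 0.16445) = 7.3 × 0.83555 = 6.0995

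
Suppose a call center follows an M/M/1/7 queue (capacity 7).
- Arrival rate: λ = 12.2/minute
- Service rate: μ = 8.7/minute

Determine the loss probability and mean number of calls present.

ρ = λ/μ = 12.2/8.7 = 1.4023
P₀ = (1-ρ)/(1-ρ^(K+1)) = (1-1.4023)/(1-1.4023^8) = -0.4023/-13.9530 = 0.02883
P_K = P₀×ρ^K = 0.02883 × 1.4023^7 = 0.02883 × 10.6632 = 0.3074
Blocking probability P_7 = 0.3074 (30.74%)
L = ρ[1 - (K+1)ρ^K + Kρ^(K+1)] / [(1-ρ)(1-ρ^(K+1))]
L = 1.4023 × (1 - 8×10.6632 + 7×14.9530) / ((1 - 1.4023) × (1 - 14.9530)) = 5.0876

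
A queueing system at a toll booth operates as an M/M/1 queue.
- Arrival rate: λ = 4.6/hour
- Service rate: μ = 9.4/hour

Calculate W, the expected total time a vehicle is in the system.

First, compute utilization: ρ = λ/μ = 4.6/9.4 = 0.4894
For M/M/1: W = 1/(μ-λ)
W = 1/(9.4-4.6) = 1/4.80
W = 0.2083 hours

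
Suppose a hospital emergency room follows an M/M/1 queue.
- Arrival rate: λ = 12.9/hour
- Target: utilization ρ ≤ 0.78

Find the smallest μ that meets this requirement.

ρ = λ/μ, so μ = λ/ρ
μ ≥ 12.9/0.78 = 16.5385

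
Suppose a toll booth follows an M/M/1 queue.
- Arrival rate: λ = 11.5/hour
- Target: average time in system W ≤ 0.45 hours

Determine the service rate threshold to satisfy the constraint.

For M/M/1: W = 1/(μ-λ)
Need W ≤ 0.45, so 1/(μ-λ) ≤ 0.45
μ - λ ≥ 1/0.45 = 2.2222
μ ≥ 11.5 + 2.2222 = 13.7222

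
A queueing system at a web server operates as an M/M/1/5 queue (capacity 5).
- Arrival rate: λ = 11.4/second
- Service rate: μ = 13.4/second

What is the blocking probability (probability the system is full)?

ρ = λ/μ = 11.4/13.4 = 0.85075
P₀ = (1-ρ)/(1-ρ^(K+1)) = (1-0.85075)/(1-0.85075^6) = 0.14925/0.62085 = 0.2404
P_K = P₀×ρ^K = 0.2404 × 0.85075^5 = 0.2404 × 0.4457 = 0.1071
Blocking probability = 10.71%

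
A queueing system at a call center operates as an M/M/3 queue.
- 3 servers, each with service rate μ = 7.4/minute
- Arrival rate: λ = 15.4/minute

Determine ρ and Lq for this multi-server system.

Traffic intensity: ρ = λ/(cμ) = 15.4/(3×7.4) = 0.6937
Since ρ = 0.6937 < 1, system is stable.
Offered load a = λ/μ = cρ = 15.4/7.4 = 2.0811
P₀ = [ Σₙ₌₀^2 aⁿ/n! + a^3/(3!(1-ρ)) ]⁻¹
Σ = a^0/0! + a^1/1! + a^2/2! = 1.0000 + 2.0811 + 2.1654 = 5.2465
a^3/(3!(1-ρ)) = 9.0130/(6 × 0.30631) = 4.9041
P₀ = 1/(5.2465 + 4.9041) = 0.09852
Lq = P₀·a^3·ρ / (3!(1-ρ)²) = 0.0985160 × 9.01295 × 0.693694 / (6 × 0.0938236) = 1.0942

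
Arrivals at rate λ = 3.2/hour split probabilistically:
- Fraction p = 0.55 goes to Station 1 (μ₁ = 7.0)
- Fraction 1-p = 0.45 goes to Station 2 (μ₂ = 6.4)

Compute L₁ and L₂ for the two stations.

Effective rates: λ₁ = 3.2×0.55 = 1.76, λ₂ = 3.2×0.45 = 1.44
Station 1: ρ₁ = 1.76/7.0 = 0.25143, L₁ = ρ₁/(1-ρ₁) = 0.25143/(1-0.25143) = 0.3359
Station 2: ρ₂ = 1.44/6.4 = 0.2250, L₂ = ρ₂/(1-ρ₂) = 0.2250/(1-0.2250) = 0.2903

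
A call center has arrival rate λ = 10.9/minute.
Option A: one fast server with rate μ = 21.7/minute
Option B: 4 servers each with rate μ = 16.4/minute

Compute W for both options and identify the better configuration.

Option A: single server μ = 21.7 (M/M/1)
  ρ_A = 10.9/21.7 = 0.5023
  W_A = 1/(μ-λ) = 1/(21.7-10.9) = 1/10.80 = 0.09259

Option B: 4 servers μ = 16.4 (M/M/4)
  ρ_B = λ/(cμ) = 10.9/(4×16.4) = 0.1662
  Offered load a = λ/μ = cρ = 10.9/16.4 = 0.6646
  P₀ = [ Σₙ₌₀^3 aⁿ/n! + a^4/(4!(1-ρ)) ]⁻¹
  Σ = a^0/0! + a^1/1! + a^2/2! + a^3/3! = 1.0000 + 0.6646 + 0.2209 + 0.04893 = 1.9344
  a^4/(4!(1-ρ)) = 0.19513/(24 × 0.83384) = 0.009751
  P₀ = 1/(1.9344 + 0.009751) = 0.5144
  Lq = P₀·a^4·ρ / (4!(1-ρ)²) = 0.51435 × 0.19513 × 0.16616 / (24 × 0.69529) = 0.0009994
  Wq_B = Lq/λ = 0.0009994/10.9 = 0.00009169
  W_B = Wq_B + 1/μ = 0.00009169 + 0.06098 = 0.06107

Since W_B = 0.06107 < W_A = 0.09259, Option B (multiple servers) has the shorter time in system.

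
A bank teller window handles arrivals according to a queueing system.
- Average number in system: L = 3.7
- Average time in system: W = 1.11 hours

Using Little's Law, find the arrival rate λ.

Little's Law: L = λW, so λ = L/W
λ = 3.7/1.11 = 3.3333 transactions/hour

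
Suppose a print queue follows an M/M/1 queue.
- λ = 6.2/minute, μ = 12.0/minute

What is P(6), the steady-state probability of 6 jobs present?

ρ = λ/μ = 6.2/12.0 = 0.51667
P(n) = (1-ρ)ρⁿ
P(6) = (1-0.51667) × 0.51667^6
P(6) = 0.48333 × 0.019023
P(6) = 0.009194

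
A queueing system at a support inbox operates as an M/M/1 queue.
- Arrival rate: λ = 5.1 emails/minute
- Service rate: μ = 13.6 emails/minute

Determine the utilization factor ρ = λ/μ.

Server utilization: ρ = λ/μ
ρ = 5.1/13.6 = 0.3750
The server is busy 37.50% of the time.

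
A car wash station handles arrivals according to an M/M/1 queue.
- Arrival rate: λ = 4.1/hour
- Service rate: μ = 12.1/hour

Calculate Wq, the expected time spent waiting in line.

First, compute utilization: ρ = λ/μ = 4.1/12.1 = 0.3388
For M/M/1: Wq = λ/(μ(μ-λ))
Wq = 4.1/(12.1 × (12.1-4.1))
Wq = 4.1/(12.1 × 8.00)
Wq = 0.04236 hours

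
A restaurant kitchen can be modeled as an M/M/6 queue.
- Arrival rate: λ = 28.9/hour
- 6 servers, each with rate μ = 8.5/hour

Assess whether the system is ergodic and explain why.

Stability requires ρ = λ/(cμ) < 1
ρ = 28.9/(6 × 8.5) = 28.9/51.00 = 0.5667
Since 0.5667 < 1, the system is STABLE.
The servers are busy 56.67% of the time.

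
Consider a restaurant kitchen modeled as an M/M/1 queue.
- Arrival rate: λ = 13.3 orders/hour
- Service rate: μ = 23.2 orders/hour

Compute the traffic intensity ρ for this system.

Server utilization: ρ = λ/μ
ρ = 13.3/23.2 = 0.5733
The server is busy 57.33% of the time.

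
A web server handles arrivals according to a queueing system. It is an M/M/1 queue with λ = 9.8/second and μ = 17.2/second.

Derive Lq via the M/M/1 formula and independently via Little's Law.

Method 1 (direct): Lq = λ²/(μ(μ-λ)) = 96.04/(17.2 × 7.40) = 0.7546

Method 2 (Little's Law):
W = 1/(μ-λ) = 1/7.40 = 0.13514
Wq = W - 1/μ = 0.13514 - 0.058140 = 0.07700
Lq = λWq = 9.8 × 0.07700 = 0.7546 ✔ (matches Method 1)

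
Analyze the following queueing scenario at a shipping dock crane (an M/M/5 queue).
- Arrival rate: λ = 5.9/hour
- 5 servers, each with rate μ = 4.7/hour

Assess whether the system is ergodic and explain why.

Stability requires ρ = λ/(cμ) < 1
ρ = 5.9/(5 × 4.7) = 5.9/23.50 = 0.2511
Since 0.2511 < 1, the system is STABLE.
The servers are busy 25.11% of the time.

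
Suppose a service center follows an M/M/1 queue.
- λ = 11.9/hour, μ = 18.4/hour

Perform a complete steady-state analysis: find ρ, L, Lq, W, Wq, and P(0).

Step 1: ρ = λ/μ = 11.9/18.4 = 0.6467
Step 2: L = λ/(μ-λ) = 11.9/6.50 = 1.8308
Step 3: Lq = λ²/(μ(μ-λ)) = 141.61/(18.4×6.50) = 1.1840
Step 4: W = 1/(μ-λ) = 1/6.50 = 0.15385
Step 5: Wq = λ/(μ(μ-λ)) = 11.9/(18.4×6.50) = 0.09950
Step 6: P(0) = 1-ρ = 0.3533
Verify: L = λW = 11.9×0.15385 = 1.8308 ✔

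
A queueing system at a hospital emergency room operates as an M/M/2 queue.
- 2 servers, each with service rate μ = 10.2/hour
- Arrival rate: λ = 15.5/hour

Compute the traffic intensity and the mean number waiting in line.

Traffic intensity: ρ = λ/(cμ) = 15.5/(2×10.2) = 0.7598
Since ρ = 0.7598 < 1, system is stable.
Offered load a = λ/μ = cρ = 15.5/10.2 = 1.5196
P₀ = [ Σₙ₌₀^1 aⁿ/n! + a^2/(2!(1-ρ)) ]⁻¹
Σ = a^0/0! + a^1/1! = 1.0000 + 1.5196 = 2.5196
a^2/(2!(1-ρ)) = 2.30921/(2 × 0.240196) = 4.8069
P₀ = 1/(2.5196 + 4.8069) = 0.1365
Lq = P₀·a^2·ρ / (2!(1-ρ)²) = 0.13649 × 2.3092 × 0.75980 / (2 × 0.057694) = 2.0754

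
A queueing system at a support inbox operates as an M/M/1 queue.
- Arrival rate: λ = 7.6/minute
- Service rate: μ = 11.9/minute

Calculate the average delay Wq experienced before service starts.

First, compute utilization: ρ = λ/μ = 7.6/11.9 = 0.6387
For M/M/1: Wq = λ/(μ(μ-λ))
Wq = 7.6/(11.9 × (11.9-7.6))
Wq = 7.6/(11.9 × 4.30)
Wq = 0.1485 minutes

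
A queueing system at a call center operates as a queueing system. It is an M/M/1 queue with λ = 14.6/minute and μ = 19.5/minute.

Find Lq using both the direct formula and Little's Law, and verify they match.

Method 1 (direct): Lq = λ²/(μ(μ-λ)) = 213.16/(19.5 × 4.90) = 2.2309

Method 2 (Little's Law):
W = 1/(μ-λ) = 1/4.90 = 0.2041
Wq = W - 1/μ = 0.2041 - 0.05128 = 0.1528
Lq = λWq = 14.6 × 0.1528 = 2.2309 ✔ (matches Method 1)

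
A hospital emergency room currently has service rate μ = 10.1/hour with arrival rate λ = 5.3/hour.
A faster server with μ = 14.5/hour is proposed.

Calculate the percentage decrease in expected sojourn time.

System 1: ρ₁ = 5.3/10.1 = 0.5248, W₁ = 1/(10.1-5.3) = 0.208333
System 2: ρ₂ = 5.3/14.5 = 0.3655, W₂ = 1/(14.5-5.3) = 0.108696
Improvement: (W₁-W₂)/W₁ = (0.208333-0.108696)/0.208333 = 47.83%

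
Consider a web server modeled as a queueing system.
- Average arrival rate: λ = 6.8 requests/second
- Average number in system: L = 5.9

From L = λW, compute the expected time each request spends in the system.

Little's Law: L = λW, so W = L/λ
W = 5.9/6.8 = 0.8676 seconds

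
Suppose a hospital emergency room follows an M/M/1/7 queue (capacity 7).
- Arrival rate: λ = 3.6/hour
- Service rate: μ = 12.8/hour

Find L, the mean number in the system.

ρ = λ/μ = 3.6/12.8 = 0.28125
P₀ = (1-ρ)/(1-ρ^(K+1)) = (1-0.28125)/(1-0.28125^8) = 0.7188/1.0000 = 0.7188
P_K = P₀×ρ^K = 0.7188 × 0.28125^7 = 0.7188 × 0.0001392 = 0.0001001
L = ρ[1 - (K+1)ρ^K + Kρ^(K+1)] / [(1-ρ)(1-ρ^(K+1))]
L = 0.28125 × (1 - 8×0.0001392 + 7×0.00003915) / ((1 - 0.28125) × (1 - 0.00003915)) = 0.3910 patients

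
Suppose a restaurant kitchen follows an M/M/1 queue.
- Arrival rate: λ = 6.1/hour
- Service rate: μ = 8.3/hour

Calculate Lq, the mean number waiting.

ρ = λ/μ = 6.1/8.3 = 0.7349
For M/M/1: Lq = λ²/(μ(μ-λ))
Lq = 37.21/(8.3 × 2.20)
Lq = 2.0378 orders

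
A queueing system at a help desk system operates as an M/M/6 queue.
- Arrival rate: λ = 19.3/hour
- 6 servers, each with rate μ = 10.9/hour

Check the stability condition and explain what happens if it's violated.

Stability requires ρ = λ/(cμ) < 1
ρ = 19.3/(6 × 10.9) = 19.3/65.40 = 0.2951
Since 0.2951 < 1, the system is STABLE.
The servers are busy 29.51% of the time.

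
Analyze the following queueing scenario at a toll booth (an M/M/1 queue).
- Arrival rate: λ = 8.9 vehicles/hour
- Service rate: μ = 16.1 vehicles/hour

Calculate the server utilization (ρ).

Server utilization: ρ = λ/μ
ρ = 8.9/16.1 = 0.5528
The server is busy 55.28% of the time.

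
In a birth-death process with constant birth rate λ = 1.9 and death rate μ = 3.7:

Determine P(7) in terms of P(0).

For constant rates: P(n)/P(0) = (λ/μ)^n
P(7)/P(0) = (1.9/3.7)^7 = 0.513514^7 = 0.009416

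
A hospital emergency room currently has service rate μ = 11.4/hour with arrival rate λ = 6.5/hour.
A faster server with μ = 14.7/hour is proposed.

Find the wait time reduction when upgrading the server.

System 1: ρ₁ = 6.5/11.4 = 0.5702, W₁ = 1/(11.4-6.5) = 0.20408
System 2: ρ₂ = 6.5/14.7 = 0.4422, W₂ = 1/(14.7-6.5) = 0.12195
Improvement: (W₁-W₂)/W₁ = (0.20408-0.12195)/0.20408 = 40.24%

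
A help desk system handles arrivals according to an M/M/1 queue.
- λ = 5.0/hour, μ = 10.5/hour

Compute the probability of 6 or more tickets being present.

ρ = λ/μ = 5.0/10.5 = 0.4762
P(N ≥ n) = ρⁿ
P(N ≥ 6) = 0.4762^6
P(N ≥ 6) = 0.01166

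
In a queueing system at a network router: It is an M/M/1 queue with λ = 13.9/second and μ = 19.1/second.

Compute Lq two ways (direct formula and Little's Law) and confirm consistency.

Method 1 (direct): Lq = λ²/(μ(μ-λ)) = 193.21/(19.1 × 5.20) = 1.9453

Method 2 (Little's Law):
W = 1/(μ-λ) = 1/5.20 = 0.19231
Wq = W - 1/μ = 0.19231 - 0.052356 = 0.13995
Lq = λWq = 13.9 × 0.13995 = 1.9453 ✔ (matches Method 1)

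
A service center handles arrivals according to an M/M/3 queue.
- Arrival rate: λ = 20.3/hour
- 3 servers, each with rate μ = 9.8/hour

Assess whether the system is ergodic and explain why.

Stability requires ρ = λ/(cμ) < 1
ρ = 20.3/(3 × 9.8) = 20.3/29.40 = 0.6905
Since 0.6905 < 1, the system is STABLE.
The servers are busy 69.05% of the time.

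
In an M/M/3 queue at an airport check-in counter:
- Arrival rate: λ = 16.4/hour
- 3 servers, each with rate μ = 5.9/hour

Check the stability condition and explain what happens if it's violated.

Stability requires ρ = λ/(cμ) < 1
ρ = 16.4/(3 × 5.9) = 16.4/17.70 = 0.9266
Since 0.9266 < 1, the system is STABLE.
The servers are busy 92.66% of the time.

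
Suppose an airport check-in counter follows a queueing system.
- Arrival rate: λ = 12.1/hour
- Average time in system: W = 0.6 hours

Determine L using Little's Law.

Little's Law: L = λW
L = 12.1 × 0.6 = 7.2600 passengers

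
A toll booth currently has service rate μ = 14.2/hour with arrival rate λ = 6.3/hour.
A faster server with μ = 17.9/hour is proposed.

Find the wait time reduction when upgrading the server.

System 1: ρ₁ = 6.3/14.2 = 0.4437, W₁ = 1/(14.2-6.3) = 0.1266
System 2: ρ₂ = 6.3/17.9 = 0.3520, W₂ = 1/(17.9-6.3) = 0.08621
Improvement: (W₁-W₂)/W₁ = (0.1266-0.08621)/0.1266 = 31.90%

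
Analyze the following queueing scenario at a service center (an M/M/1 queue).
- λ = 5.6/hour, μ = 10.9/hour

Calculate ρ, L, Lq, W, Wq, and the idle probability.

Step 1: ρ = λ/μ = 5.6/10.9 = 0.5138
Step 2: L = λ/(μ-λ) = 5.6/5.30 = 1.0566
Step 3: Lq = λ²/(μ(μ-λ)) = 31.36/(10.9×5.30) = 0.5428
Step 4: W = 1/(μ-λ) = 1/5.30 = 0.18868
Step 5: Wq = λ/(μ(μ-λ)) = 5.6/(10.9×5.30) = 0.09694
Step 6: P(0) = 1-ρ = 0.4862
Verify: L = λW = 5.6×0.18868 = 1.0566 ✔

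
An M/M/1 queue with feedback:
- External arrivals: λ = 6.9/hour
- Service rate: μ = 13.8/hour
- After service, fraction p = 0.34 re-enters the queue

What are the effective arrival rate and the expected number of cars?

Effective arrival rate: λ_eff = λ/(1-p) = 6.9/(1-0.34) = 6.9/0.66 = 10.45455
ρ = λ_eff/μ = 10.45455/13.8 = 0.757576
L = ρ/(1-ρ) = 0.757576/(1-0.757576) = 3.1250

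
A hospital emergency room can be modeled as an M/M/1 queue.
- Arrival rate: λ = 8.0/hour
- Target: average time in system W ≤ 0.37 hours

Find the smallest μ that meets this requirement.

For M/M/1: W = 1/(μ-λ)
Need W ≤ 0.37, so 1/(μ-λ) ≤ 0.37
μ - λ ≥ 1/0.37 = 2.7027
μ ≥ 8.0 + 2.7027 = 10.7027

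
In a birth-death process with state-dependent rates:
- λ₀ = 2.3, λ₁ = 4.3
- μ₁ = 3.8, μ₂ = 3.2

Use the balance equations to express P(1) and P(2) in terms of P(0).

Balance equations:
State 0: λ₀P₀ = μ₁P₁ → P₁ = (λ₀/μ₁)P₀ = (2.3/3.8)P₀ = 0.6053P₀
State 1: P₂ = (λ₀λ₁)/(μ₁μ₂)P₀ = (2.3×4.3)/(3.8×3.2)P₀ = 0.8133P₀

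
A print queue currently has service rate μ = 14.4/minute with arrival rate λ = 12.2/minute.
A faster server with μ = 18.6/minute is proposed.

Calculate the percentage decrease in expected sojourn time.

System 1: ρ₁ = 12.2/14.4 = 0.8472, W₁ = 1/(14.4-12.2) = 0.454545
System 2: ρ₂ = 12.2/18.6 = 0.6559, W₂ = 1/(18.6-12.2) = 0.156250
Improvement: (W₁-W₂)/W₁ = (0.454545-0.156250)/0.454545 = 65.62%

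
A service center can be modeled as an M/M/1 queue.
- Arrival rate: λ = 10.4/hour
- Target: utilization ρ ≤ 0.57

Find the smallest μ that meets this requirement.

ρ = λ/μ, so μ = λ/ρ
μ ≥ 10.4/0.57 = 18.2456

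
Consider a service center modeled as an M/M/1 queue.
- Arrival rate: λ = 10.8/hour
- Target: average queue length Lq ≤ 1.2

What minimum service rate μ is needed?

For M/M/1: Lq = λ²/(μ(μ-λ))
Need Lq ≤ 1.2, i.e. μ(μ-λ) ≥ λ²/1.2
μ² - 10.8μ - 116.64/1.2 ≥ 0  →  μ² - 10.8μ - 97.2000 ≥ 0
Quadratic formula (positive root): μ = [λ + √(λ² + 4×97.2000)]/2
Discriminant: 116.64 + 4×97.2000 = 505.4400, √505.4400 = 22.4820
μ ≥ (10.8 + 22.4820)/2 = 16.6410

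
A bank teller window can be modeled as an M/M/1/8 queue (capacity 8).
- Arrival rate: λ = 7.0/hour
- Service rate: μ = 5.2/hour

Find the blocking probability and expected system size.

ρ = λ/μ = 7.0/5.2 = 1.34615
P₀ = (1-ρ)/(1-ρ^(K+1)) = (1-1.34615)/(1-1.34615^9) = -0.3461/-13.5158 = 0.02561
P_K = P₀×ρ^K = 0.02561 × 1.34615^8 = 0.02561 × 10.7832 = 0.2762
Blocking probability P_8 = 0.2762 (27.62%)
L = ρ[1 - (K+1)ρ^K + Kρ^(K+1)] / [(1-ρ)(1-ρ^(K+1))]
L = 1.34615 × (1 - 9×10.7832 + 8×14.5158) / ((1 - 1.34615) × (1 - 14.5158)) = 5.7770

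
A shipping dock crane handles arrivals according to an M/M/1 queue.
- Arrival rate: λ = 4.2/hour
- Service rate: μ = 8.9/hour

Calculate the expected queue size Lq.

ρ = λ/μ = 4.2/8.9 = 0.4719
For M/M/1: Lq = λ²/(μ(μ-λ))
Lq = 17.64/(8.9 × 4.70)
Lq = 0.4217 containers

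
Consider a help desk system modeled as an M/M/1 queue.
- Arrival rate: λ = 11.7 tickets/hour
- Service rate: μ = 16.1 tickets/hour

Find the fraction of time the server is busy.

Server utilization: ρ = λ/μ
ρ = 11.7/16.1 = 0.7267
The server is busy 72.67% of the time.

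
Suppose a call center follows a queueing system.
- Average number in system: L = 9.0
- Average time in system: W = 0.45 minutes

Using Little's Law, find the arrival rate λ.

Little's Law: L = λW, so λ = L/W
λ = 9.0/0.45 = 20.0000 calls/minute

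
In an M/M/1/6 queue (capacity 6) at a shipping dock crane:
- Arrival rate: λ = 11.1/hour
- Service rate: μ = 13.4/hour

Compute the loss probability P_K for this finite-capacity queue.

ρ = λ/μ = 11.1/13.4 = 0.82836
P₀ = (1-ρ)/(1-ρ^(K+1)) = (1-0.82836)/(1-0.82836^7) = 0.17164/0.73237 = 0.2344
P_K = P₀×ρ^K = 0.23436 × 0.82836^6 = 0.23436 × 0.32308 = 0.07572
Blocking probability = 7.57%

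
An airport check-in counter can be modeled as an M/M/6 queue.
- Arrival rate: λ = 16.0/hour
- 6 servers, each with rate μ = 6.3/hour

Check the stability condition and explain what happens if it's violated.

Stability requires ρ = λ/(cμ) < 1
ρ = 16.0/(6 × 6.3) = 16.0/37.80 = 0.4233
Since 0.4233 < 1, the system is STABLE.
The servers are busy 42.33% of the time.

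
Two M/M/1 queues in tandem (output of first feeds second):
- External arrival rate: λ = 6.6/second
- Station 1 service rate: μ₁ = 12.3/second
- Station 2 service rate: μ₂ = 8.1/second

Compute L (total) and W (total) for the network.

By Jackson's theorem, each station behaves as independent M/M/1.
Station 1: ρ₁ = 6.6/12.3 = 0.5366, L₁ = ρ₁/(1-ρ₁) = λ/(μ₁-λ) = 6.6/5.70 = 1.1579
Station 2: ρ₂ = 6.6/8.1 = 0.8148, L₂ = ρ₂/(1-ρ₂) = λ/(μ₂-λ) = 6.6/1.50 = 4.4000
Total: L = L₁ + L₂ = 1.1579 + 4.4000 = 5.5579
W = L/λ = 5.5579/6.6 = 0.8421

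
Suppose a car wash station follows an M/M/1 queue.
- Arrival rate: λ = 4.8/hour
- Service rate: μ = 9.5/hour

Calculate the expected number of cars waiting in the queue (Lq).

ρ = λ/μ = 4.8/9.5 = 0.5053
For M/M/1: Lq = λ²/(μ(μ-λ))
Lq = 23.04/(9.5 × 4.70)
Lq = 0.5160 cars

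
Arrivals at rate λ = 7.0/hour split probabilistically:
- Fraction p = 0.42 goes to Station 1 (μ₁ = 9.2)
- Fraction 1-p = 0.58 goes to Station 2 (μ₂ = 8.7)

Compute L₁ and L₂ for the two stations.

Effective rates: λ₁ = 7.0×0.42 = 2.94, λ₂ = 7.0×0.58 = 4.06
Station 1: ρ₁ = 2.94/9.2 = 0.319565, L₁ = ρ₁/(1-ρ₁) = 0.319565/(1-0.319565) = 0.4696
Station 2: ρ₂ = 4.06/8.7 = 0.46667, L₂ = ρ₂/(1-ρ₂) = 0.46667/(1-0.46667) = 0.8750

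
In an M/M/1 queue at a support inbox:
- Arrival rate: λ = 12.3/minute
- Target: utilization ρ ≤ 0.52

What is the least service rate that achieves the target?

ρ = λ/μ, so μ = λ/ρ
μ ≥ 12.3/0.52 = 23.6538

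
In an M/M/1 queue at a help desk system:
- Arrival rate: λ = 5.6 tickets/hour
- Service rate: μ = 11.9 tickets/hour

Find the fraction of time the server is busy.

Server utilization: ρ = λ/μ
ρ = 5.6/11.9 = 0.4706
The server is busy 47.06% of the time.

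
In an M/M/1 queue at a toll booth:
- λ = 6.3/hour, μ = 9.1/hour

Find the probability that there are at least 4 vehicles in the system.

ρ = λ/μ = 6.3/9.1 = 0.6923
P(N ≥ n) = ρⁿ
P(N ≥ 4) = 0.6923^4
P(N ≥ 4) = 0.2297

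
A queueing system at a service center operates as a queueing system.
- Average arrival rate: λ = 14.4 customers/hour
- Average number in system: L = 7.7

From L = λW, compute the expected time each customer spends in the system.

Little's Law: L = λW, so W = L/λ
W = 7.7/14.4 = 0.5347 hours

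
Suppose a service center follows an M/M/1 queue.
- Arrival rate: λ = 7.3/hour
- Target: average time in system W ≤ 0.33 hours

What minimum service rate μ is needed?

For M/M/1: W = 1/(μ-λ)
Need W ≤ 0.33, so 1/(μ-λ) ≤ 0.33
μ - λ ≥ 1/0.33 = 3.0303
μ ≥ 7.3 + 3.0303 = 10.3303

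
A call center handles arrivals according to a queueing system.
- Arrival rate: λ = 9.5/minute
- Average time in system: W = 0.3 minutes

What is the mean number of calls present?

Little's Law: L = λW
L = 9.5 × 0.3 = 2.8500 calls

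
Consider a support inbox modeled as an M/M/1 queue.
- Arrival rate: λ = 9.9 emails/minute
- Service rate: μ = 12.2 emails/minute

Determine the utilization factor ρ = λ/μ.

Server utilization: ρ = λ/μ
ρ = 9.9/12.2 = 0.8115
The server is busy 81.15% of the time.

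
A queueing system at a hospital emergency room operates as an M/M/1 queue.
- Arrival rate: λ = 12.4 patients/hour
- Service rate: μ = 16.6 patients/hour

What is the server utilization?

Server utilization: ρ = λ/μ
ρ = 12.4/16.6 = 0.7470
The server is busy 74.70% of the time.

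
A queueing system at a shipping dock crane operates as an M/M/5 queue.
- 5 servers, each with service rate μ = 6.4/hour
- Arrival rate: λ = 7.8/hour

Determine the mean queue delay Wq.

Traffic intensity: ρ = λ/(cμ) = 7.8/(5×6.4) = 0.2437
Since ρ = 0.2437 < 1, system is stable.
Offered load a = λ/μ = cρ = 7.8/6.4 = 1.2188
P₀ = [ Σₙ₌₀^4 aⁿ/n! + a^5/(5!(1-ρ)) ]⁻¹
Σ = a^0/0! + a^1/1! + a^2/2! + a^3/3! + a^4/4! = 1.0000 + 1.2188 + 0.7427 + 0.3017 + 0.09193 = 3.3551
a^5/(5!(1-ρ)) = 2.6889/(120 × 0.7562) = 0.02963
P₀ = 1/(3.3551 + 0.02963) = 0.2954
Lq = P₀·a^5·ρ / (5!(1-ρ)²) = 0.29545 × 2.6889 × 0.24375 / (120 × 0.57191) = 0.002822
Wq = Lq/λ = 0.0028215/7.8 = 0.0003617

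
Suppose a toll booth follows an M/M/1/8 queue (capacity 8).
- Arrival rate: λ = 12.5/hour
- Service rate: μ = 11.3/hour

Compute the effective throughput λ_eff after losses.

ρ = λ/μ = 12.5/11.3 = 1.1062
P₀ = (1-ρ)/(1-ρ^(K+1)) = (1-1.1062)/(1-1.1062^9) = -0.1062/-1.4803 = 0.07174
P_K = P₀×ρ^K = 0.07174 × 1.1062^8 = 0.07174 × 2.2422 = 0.1609
λ_eff = λ(1-P_K) = 12.5 × (1 - 0.16086) = 12.5 × 0.83914 = 10.4893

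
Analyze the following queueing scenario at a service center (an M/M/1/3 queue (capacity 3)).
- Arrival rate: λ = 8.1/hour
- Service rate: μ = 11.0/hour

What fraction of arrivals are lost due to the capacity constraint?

ρ = λ/μ = 8.1/11.0 = 0.7364
P₀ = (1-ρ)/(1-ρ^(K+1)) = (1-0.7364)/(1-0.7364^4) = 0.2636/0.7059 = 0.3734
P_K = P₀×ρ^K = 0.3734 × 0.7364^3 = 0.3734 × 0.3993 = 0.1491
Blocking probability = 14.91%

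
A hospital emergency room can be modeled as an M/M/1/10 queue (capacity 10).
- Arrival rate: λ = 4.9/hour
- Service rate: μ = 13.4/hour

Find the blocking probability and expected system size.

ρ = λ/μ = 4.9/13.4 = 0.36567
P₀ = (1-ρ)/(1-ρ^(K+1)) = (1-0.36567)/(1-0.36567^11) = 0.6343/1.0000 = 0.6343
P_K = P₀×ρ^K = 0.6343 × 0.36567^10 = 0.6343 × 0.00004275 = 0.00002712
Blocking probability P_10 = 0.00002712 (0.002712%)
L = ρ[1 - (K+1)ρ^K + Kρ^(K+1)] / [(1-ρ)(1-ρ^(K+1))]
L = 0.36567 × (1 - 11×0.00004275 + 10×0.00001563) / ((1 - 0.36567) × (1 - 0.00001563)) = 0.5763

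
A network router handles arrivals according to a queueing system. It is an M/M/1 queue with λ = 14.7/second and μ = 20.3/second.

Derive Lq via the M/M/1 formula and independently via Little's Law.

Method 1 (direct): Lq = λ²/(μ(μ-λ)) = 216.09/(20.3 × 5.60) = 1.9009

Method 2 (Little's Law):
W = 1/(μ-λ) = 1/5.60 = 0.17857
Wq = W - 1/μ = 0.17857 - 0.049261 = 0.12931
Lq = λWq = 14.7 × 0.12931 = 1.9009 ✔ (matches Method 1)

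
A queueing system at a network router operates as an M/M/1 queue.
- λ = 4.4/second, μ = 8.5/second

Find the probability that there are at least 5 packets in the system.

ρ = λ/μ = 4.4/8.5 = 0.51765
P(N ≥ n) = ρⁿ
P(N ≥ 5) = 0.51765^5
P(N ≥ 5) = 0.03717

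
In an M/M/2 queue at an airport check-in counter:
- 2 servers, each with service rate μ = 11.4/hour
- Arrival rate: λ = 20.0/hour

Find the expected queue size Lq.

Traffic intensity: ρ = λ/(cμ) = 20.0/(2×11.4) = 0.8772
Since ρ = 0.8772 < 1, system is stable.
Offered load a = λ/μ = cρ = 20.0/11.4 = 1.7544
P₀ = [ Σₙ₌₀^1 aⁿ/n! + a^2/(2!(1-ρ)) ]⁻¹
Σ = a^0/0! + a^1/1! = 1.0000 + 1.7544 = 2.7544
a^2/(2!(1-ρ)) = 3.07787/(2 × 0.122807) = 12.5313
P₀ = 1/(2.7544 + 12.5313) = 0.06542
Lq = P₀·a^2·ρ / (2!(1-ρ)²) = 0.0654206 × 3.07787 × 0.877193 / (2 × 0.0150816) = 5.8558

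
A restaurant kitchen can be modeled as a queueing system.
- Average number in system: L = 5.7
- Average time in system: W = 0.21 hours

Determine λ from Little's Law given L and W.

Little's Law: L = λW, so λ = L/W
λ = 5.7/0.21 = 27.1429 orders/hour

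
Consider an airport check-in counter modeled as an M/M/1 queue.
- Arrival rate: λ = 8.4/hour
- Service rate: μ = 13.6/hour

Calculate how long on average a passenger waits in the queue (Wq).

First, compute utilization: ρ = λ/μ = 8.4/13.6 = 0.6176
For M/M/1: Wq = λ/(μ(μ-λ))
Wq = 8.4/(13.6 × (13.6-8.4))
Wq = 8.4/(13.6 × 5.20)
Wq = 0.1188 hours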